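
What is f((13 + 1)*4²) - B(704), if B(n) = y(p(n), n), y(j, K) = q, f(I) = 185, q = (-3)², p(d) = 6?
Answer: 176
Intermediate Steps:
q = 9
y(j, K) = 9
B(n) = 9
f((13 + 1)*4²) - B(704) = 185 - 1*9 = 185 - 9 = 176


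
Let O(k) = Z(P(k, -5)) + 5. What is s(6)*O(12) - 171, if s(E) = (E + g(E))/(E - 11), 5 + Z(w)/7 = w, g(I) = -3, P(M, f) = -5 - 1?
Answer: -639/5 ≈ -127.80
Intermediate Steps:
P(M, f) = -6
Z(w) = -35 + 7*w
O(k) = -72 (O(k) = (-35 + 7*(-6)) + 5 = (-35 - 42) + 5 = -77 + 5 = -72)
s(E) = (-3 + E)/(-11 + E) (s(E) = (E - 3)/(E - 11) = (-3 + E)/(-11 + E))
s(6)*O(12) - 171 = ((-3 + 6)/(-11 + 6))*(-72) - 171 = (3/(-5))*(-72) - 171 = -⅕*3*(-72) - 171 = -⅗*(-72) - 171 = 216/5 - 171 = -639/5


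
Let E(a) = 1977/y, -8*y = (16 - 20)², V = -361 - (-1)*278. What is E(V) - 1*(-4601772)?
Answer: 9201567/2 ≈ 4.6008e+6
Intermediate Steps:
V = -83 (V = -361 - 1*(-278) = -361 + 278 = -83)
y = -2 (y = -(16 - 20)²/8 = -⅛*(-4)² = -⅛*16 = -2)
E(a) = -1977/2 (E(a) = 1977/(-2) = 1977*(-½) = -1977/2)
E(V) - 1*(-4601772) = -1977/2 - 1*(-4601772) = -1977/2 + 4601772 = 9201567/2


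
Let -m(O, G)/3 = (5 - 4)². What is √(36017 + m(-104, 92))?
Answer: √36014 ≈ 189.77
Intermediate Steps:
m(O, G) = -3 (m(O, G) = -3*(5 - 4)² = -3*1² = -3*1 = -3)
√(36017 + m(-104, 92)) = √(36017 - 3) = √36014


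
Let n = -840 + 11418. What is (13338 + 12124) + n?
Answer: 36040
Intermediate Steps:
n = 10578
(13338 + 12124) + n = (13338 + 12124) + 10578 = 25462 + 10578 = 36040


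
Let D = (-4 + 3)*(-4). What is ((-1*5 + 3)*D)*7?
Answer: -56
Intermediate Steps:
D = 4 (D = -1*(-4) = 4)
((-1*5 + 3)*D)*7 = ((-1*5 + 3)*4)*7 = ((-5 + 3)*4)*7 = -2*4*7 = -8*7 = -56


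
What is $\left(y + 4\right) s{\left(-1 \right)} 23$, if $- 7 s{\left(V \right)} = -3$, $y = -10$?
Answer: $- \frac{414}{7} \approx -59.143$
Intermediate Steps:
$s{\left(V \right)} = \frac{3}{7}$ ($s{\left(V \right)} = \left(- \frac{1}{7}\right) \left(-3\right) = \frac{3}{7}$)
$\left(y + 4\right) s{\left(-1 \right)} 23 = \left(-10 + 4\right) \frac{3}{7} \cdot 23 = \left(-6\right) \frac{3}{7} \cdot 23 = \left(- \frac{18}{7}\right) 23 = - \frac{414}{7}$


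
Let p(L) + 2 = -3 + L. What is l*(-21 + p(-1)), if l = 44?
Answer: -1188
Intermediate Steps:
p(L) = -5 + L (p(L) = -2 + (-3 + L) = -5 + L)
l*(-21 + p(-1)) = 44*(-21 + (-5 - 1)) = 44*(-21 - 6) = 44*(-27) = -1188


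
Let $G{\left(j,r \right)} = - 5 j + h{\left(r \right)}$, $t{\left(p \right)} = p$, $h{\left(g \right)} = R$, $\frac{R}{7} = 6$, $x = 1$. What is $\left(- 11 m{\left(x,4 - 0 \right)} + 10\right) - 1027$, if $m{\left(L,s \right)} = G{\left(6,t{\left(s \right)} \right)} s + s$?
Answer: $-1589$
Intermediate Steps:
$R = 42$ ($R = 7 \cdot 6 = 42$)
$h{\left(g \right)} = 42$
$G{\left(j,r \right)} = 42 - 5 j$ ($G{\left(j,r \right)} = - 5 j + 42 = 42 - 5 j$)
$m{\left(L,s \right)} = 13 s$ ($m{\left(L,s \right)} = \left(42 - 30\right) s + s = 12 s + s = 13 s$)
$\left(- 11 m{\left(x,4 - 0 \right)} + 10\right) - 1027 = \left(- 11 \cdot 13 \left(4 - 0\right) + 10\right) - 1027 = \left(- 11 \cdot 13 \left(4 + 0\right) + 10\right) - 1027 = \left(- 11 \cdot 13 \cdot 4 + 10\right) - 1027 = \left(\left(-11\right) 52 + 10\right) - 1027 = \left(-572 + 10\right) - 1027 = -562 - 1027 = -1589$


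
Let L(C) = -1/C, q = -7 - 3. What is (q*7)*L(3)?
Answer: 70/3 ≈ 23.333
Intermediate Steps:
q = -10
(q*7)*L(3) = (-10*7)*(-1/3) = -(-70)/3 = -70*(-⅓) = 70/3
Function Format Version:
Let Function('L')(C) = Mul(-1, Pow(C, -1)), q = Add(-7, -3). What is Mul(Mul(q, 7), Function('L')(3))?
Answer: Rational(70, 3) ≈ 23.333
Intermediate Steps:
q = -10
Mul(Mul(q, 7), Function('L')(3)) = Mul(Mul(-10, 7), Mul(-1, Pow(3, -1))) = Mul(-70, Mul(-1, Rational(1, 3))) = Mul(-70, Rational(-1, 3)) = Rational(70, 3)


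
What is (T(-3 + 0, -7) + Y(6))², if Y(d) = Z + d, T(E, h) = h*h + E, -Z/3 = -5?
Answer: 4489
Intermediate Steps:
Z = 15 (Z = -3*(-5) = 15)
T(E, h) = E + h² (T(E, h) = h² + E = E + h²)
Y(d) = 15 + d
(T(-3 + 0, -7) + Y(6))² = (((-3 + 0) + (-7)²) + (15 + 6))² = ((-3 + 49) + 21)² = (46 + 21)² = 67² = 4489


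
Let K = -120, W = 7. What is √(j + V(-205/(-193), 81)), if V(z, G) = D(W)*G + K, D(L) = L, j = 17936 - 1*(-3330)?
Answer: √21713 ≈ 147.35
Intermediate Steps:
j = 21266 (j = 17936 + 3330 = 21266)
V(z, G) = -120 + 7*G (V(z, G) = 7*G - 120 = -120 + 7*G)
√(j + V(-205/(-193), 81)) = √(21266 + (-120 + 7*81)) = √(21266 + (-120 + 567)) = √(21266 + 447) = √21713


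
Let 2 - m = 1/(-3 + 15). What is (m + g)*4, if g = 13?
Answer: 179/3 ≈ 59.667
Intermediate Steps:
m = 23/12 (m = 2 - 1/(-3 + 15) = 2 - 1/12 = 23/12 ≈ 1.9167)
(m + g)*4 = (23/12 + 13)*4 = (179/12)*4 = 179/3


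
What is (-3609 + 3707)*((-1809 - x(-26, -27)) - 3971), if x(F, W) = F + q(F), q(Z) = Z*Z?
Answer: -630140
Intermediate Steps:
q(Z) = Z²
x(F, W) = F + F²
(-3609 + 3707)*((-1809 - x(-26, -27)) - 3971) = (-3609 + 3707)*((-1809 - (-26)*(1 - 26)) - 3971) = 98*((-1809 - (-26)*(-25)) - 3971) = 98*((-1809 - 1*650) - 3971) = 98*((-1809 - 650) - 3971) = 98*(-2459 - 3971) = 98*(-6430) = -630140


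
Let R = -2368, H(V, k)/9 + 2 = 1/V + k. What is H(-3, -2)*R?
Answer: 92352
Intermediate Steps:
H(V, k) = -18 + 9*k + 9/V (H(V, k) = -18 + 9*(1/V + k) = -18 + 9*(k + 1/V) = -18 + (9*k + 9/V) = -18 + 9*k + 9/V)
H(-3, -2)*R = (-18 + 9*(-2) + 9/(-3))*(-2368) = (-18 - 18 + 9*(-1/3))*(-2368) = (-18 - 18 - 3)*(-2368) = -39*(-2368) = 92352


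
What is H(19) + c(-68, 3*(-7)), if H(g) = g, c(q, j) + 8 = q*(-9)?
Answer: 623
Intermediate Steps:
c(q, j) = -8 - 9*q (c(q, j) = -8 + q*(-9) = -8 - 9*q)
H(19) + c(-68, 3*(-7)) = 19 + (-8 - 9*(-68)) = 19 + (-8 + 612) = 19 + 604 = 623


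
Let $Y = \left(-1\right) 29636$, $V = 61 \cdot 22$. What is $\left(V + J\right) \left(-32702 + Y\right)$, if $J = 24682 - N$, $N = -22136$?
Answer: $-3002198080$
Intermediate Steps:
$V = 1342$
$J = 46818$ ($J = 24682 - -22136 = 24682 + 22136 = 46818$)
$Y = -29636$
$\left(V + J\right) \left(-32702 + Y\right) = \left(1342 + 46818\right) \left(-32702 - 29636\right) = 48160 \left(-62338\right) = -3002198080$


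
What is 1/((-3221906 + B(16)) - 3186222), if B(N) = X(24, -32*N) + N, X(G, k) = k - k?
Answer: -1/6408112 ≈ -1.5605e-7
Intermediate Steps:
X(G, k) = 0
B(N) = N (B(N) = 0 + N = N)
1/((-3221906 + B(16)) - 3186222) = 1/((-3221906 + 16) - 3186222) = 1/(-3221890 - 3186222) = 1/(-6408112) = -1/6408112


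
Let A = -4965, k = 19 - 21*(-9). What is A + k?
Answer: -4757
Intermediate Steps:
k = 208 (k = 19 + 189 = 208)
A + k = -4965 + 208 = -4757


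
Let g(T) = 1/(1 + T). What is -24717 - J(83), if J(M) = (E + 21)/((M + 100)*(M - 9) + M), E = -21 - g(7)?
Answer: -2694152999/109000 ≈ -24717.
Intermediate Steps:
E = -169/8 (E = -21 - 1/(1 + 7) = -21 - 1/8 = -169/8 ≈ -21.125)
J(M) = -1/(8*(M + (-9 + M)*(100 + M))) (J(M) = (-169/8 + 21)/((M + 100)*(M - 9) + M) = -1/(8*((100 + M)*(-9 + M) + M)) = -1/(8*((-9 + M)*(100 + M) + M)) = -1/(8*(M + (-9 + M)*(100 + M))))
-24717 - J(83) = -24717 - (-1)/(-7200 + 8*83**2 + 736*83) = -24717 - (-1)/(-7200 + 8*6889 + 61088) = -24717 - (-1)/(-7200 + 55112 + 61088) = -24717 - (-1)/109000 = -24717 - 1*(-1/109000) = -24717 + 1/109000 = -2694152999/109000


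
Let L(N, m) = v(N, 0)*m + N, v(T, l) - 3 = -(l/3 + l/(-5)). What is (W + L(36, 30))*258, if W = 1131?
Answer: 324306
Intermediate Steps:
v(T, l) = 3 - 2*l/15 (v(T, l) = 3 - (l/3 + l/(-5)) = 3 - (l*(1/3) + l*(-1/5)) = 3 - (l/3 - l/5) = 3 - 2*l/15)
L(N, m) = N + 3*m (L(N, m) = (3 - 2/15*0)*m + N = (3 + 0)*m + N = 3*m + N = N + 3*m)
(W + L(36, 30))*258 = (1131 + (36 + 3*30))*258 = (1131 + (36 + 90))*258 = (1131 + 126)*258 = 1257*258 = 324306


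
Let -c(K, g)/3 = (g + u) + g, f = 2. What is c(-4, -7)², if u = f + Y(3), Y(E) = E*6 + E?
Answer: 729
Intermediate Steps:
Y(E) = 7*E (Y(E) = 6*E + E = 7*E)
u = 23 (u = 2 + 7*3 = 2 + 21 = 23)
c(K, g) = -69 - 6*g (c(K, g) = -3*((g + 23) + g) = -3*((23 + g) + g) = -3*(23 + 2*g) = -69 - 6*g)
c(-4, -7)² = (-69 - 6*(-7))² = (-69 + 42)² = (-27)² = 729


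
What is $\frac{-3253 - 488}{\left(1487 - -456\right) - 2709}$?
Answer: $\frac{3741}{766} \approx 4.8838$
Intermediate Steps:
$\frac{-3253 - 488}{\left(1487 - -456\right) - 2709} = \frac{-3253 - 488}{\left(1487 + 456\right) - 2709} = - \frac{3741}{1943 - 2709} = - \frac{3741}{-766} = \left(-3741\right) \left(- \frac{1}{766}\right) = \frac{3741}{766}$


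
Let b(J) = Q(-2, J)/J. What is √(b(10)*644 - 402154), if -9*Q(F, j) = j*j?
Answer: I*√3625826/3 ≈ 634.72*I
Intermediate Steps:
Q(F, j) = -j²/9 (Q(F, j) = -j*j/9 = -j²/9)
b(J) = -J/9 (b(J) = (-J²/9)/J = -J/9)
√(b(10)*644 - 402154) = √(-⅑*10*644 - 402154) = √(-10/9*644 - 402154) = √(-6440/9 - 402154) = √(-3625826/9) = I*√3625826/3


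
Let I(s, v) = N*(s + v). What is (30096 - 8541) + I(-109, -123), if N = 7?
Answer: 19931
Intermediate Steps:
I(s, v) = 7*s + 7*v (I(s, v) = 7*(s + v) = 7*s + 7*v)
(30096 - 8541) + I(-109, -123) = (30096 - 8541) + (7*(-109) + 7*(-123)) = 21555 + (-763 - 861) = 21555 - 1624 = 19931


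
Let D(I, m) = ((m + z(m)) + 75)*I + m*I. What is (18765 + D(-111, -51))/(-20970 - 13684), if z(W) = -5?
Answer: -22317/34654 ≈ -0.64400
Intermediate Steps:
D(I, m) = I*m + I*(70 + m) (D(I, m) = ((m - 5) + 75)*I + m*I = ((-5 + m) + 75)*I + I*m = (70 + m)*I + I*m = I*(70 + m) + I*m = I*m + I*(70 + m))
(18765 + D(-111, -51))/(-20970 - 13684) = (18765 + 2*(-111)*(35 - 51))/(-20970 - 13684) = (18765 + 2*(-111)*(-16))/(-34654) = (18765 + 3552)*(-1/34654) = 22317*(-1/34654) = -22317/34654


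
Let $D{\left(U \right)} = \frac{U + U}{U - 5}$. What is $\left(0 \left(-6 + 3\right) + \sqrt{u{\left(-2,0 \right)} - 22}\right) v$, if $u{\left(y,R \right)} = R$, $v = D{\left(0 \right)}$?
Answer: $0$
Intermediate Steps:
$D{\left(U \right)} = \frac{2 U}{-5 + U}$
$v = 0$ ($v = 2 \cdot 0 \frac{1}{-5 + 0} = 2 \cdot 0 \frac{1}{-5} = 2 \cdot 0 \left(- \frac{1}{5}\right) = 0$)
$\left(0 \left(-6 + 3\right) + \sqrt{u{\left(-2,0 \right)} - 22}\right) v = \left(0 \left(-6 + 3\right) + \sqrt{0 - 22}\right) 0 = \left(0 \left(-3\right) + \sqrt{-22}\right) 0 = \left(0 + i \sqrt{22}\right) 0 = i \sqrt{22} \cdot 0 = 0$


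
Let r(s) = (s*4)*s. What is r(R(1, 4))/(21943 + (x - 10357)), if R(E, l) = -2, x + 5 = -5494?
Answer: 16/6087 ≈ 0.0026286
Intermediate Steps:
x = -5499 (x = -5 - 5494 = -5499)
r(s) = 4*s² (r(s) = (4*s)*s = 4*s²)
r(R(1, 4))/(21943 + (x - 10357)) = (4*(-2)²)/(21943 + (-5499 - 10357)) = (4*4)/(21943 - 15856) = 16/6087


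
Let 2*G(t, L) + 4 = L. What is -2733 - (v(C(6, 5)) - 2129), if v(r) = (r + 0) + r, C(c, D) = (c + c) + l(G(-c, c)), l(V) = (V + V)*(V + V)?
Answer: -636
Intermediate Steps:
G(t, L) = -2 + L/2
l(V) = 4*V² (l(V) = (2*V)*(2*V) = 4*V²)
C(c, D) = 2*c + 4*(-2 + c/2)² (C(c, D) = (c + c) + 4*(-2 + c/2)² = 2*c + 4*(-2 + c/2)²)
v(r) = 2*r (v(r) = r + r = 2*r)
-2733 - (v(C(6, 5)) - 2129) = -2733 - (2*((-4 + 6)² + 2*6) - 2129) = -2733 - (2*(2² + 12) - 2129) = -2733 - (2*(4 + 12) - 2129) = -2733 - (2*16 - 2129) = -2733 - (32 - 2129) = -2733 - 1*(-2097) = -2733 + 2097 = -636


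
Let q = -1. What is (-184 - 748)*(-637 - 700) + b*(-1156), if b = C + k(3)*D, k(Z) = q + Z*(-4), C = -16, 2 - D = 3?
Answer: 1249552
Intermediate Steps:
D = -1 (D = 2 - 1*3 = 2 - 3 = -1)
k(Z) = -1 - 4*Z (k(Z) = -1 + Z*(-4) = -1 - 4*Z)
b = -3 (b = -16 + (-1 - 4*3)*(-1) = -16 + (-1 - 12)*(-1) = -16 - 13*(-1) = -16 + 13 = -3)
(-184 - 748)*(-637 - 700) + b*(-1156) = (-184 - 748)*(-637 - 700) - 3*(-1156) = -932*(-1337) + 3468 = 1246084 + 3468 = 1249552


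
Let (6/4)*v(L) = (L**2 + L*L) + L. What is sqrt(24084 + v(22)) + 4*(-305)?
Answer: -1220 + 2*sqrt(6186) ≈ -1062.7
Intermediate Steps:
v(L) = 2*L/3 + 4*L**2/3 (v(L) = 2*((L**2 + L*L) + L)/3 = 2*((L**2 + L**2) + L)/3 = 2*(2*L**2 + L)/3 = 2*(L + 2*L**2)/3 = 2*L/3 + 4*L**2/3)
sqrt(24084 + v(22)) + 4*(-305) = sqrt(24084 + (2/3)*22*(1 + 2*22)) + 4*(-305) = sqrt(24084 + (2/3)*22*(1 + 44)) - 1220 = sqrt(24084 + (2/3)*22*45) - 1220 = sqrt(24084 + 660) - 1220 = sqrt(24744) - 1220 = 2*sqrt(6186) - 1220 = -1220 + 2*sqrt(6186)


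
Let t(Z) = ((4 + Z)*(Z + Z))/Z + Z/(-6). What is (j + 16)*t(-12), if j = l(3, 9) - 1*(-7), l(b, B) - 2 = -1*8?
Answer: -238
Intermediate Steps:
t(Z) = 8 + 11*Z/6 (t(Z) = ((4 + Z)*(2*Z))/Z + Z*(-1/6) = (2*Z*(4 + Z))/Z - Z/6 = (8 + 2*Z) - Z/6 = 8 + 11*Z/6)
l(b, B) = -6 (l(b, B) = 2 - 1*8 = 2 - 8 = -6)
j = 1 (j = -6 - 1*(-7) = -6 + 7 = 1)
(j + 16)*t(-12) = (1 + 16)*(8 + (11/6)*(-12)) = 17*(8 - 22) = 17*(-14) = -238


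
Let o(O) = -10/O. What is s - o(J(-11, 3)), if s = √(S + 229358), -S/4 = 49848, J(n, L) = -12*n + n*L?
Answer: 10/99 + √29966 ≈ 173.21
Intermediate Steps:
J(n, L) = -12*n + L*n
S = -199392 (S = -4*49848 = -199392)
s = √29966 (s = √(-199392 + 229358) = √29966 ≈ 173.11)
s - o(J(-11, 3)) = √29966 - (-10)/((-11*(-12 + 3))) = √29966 - (-10)/((-11*(-9))) = √29966 - (-10)/99 = √29966 - 1*(-10/99) = √29966 + 10/99 = 10/99 + √29966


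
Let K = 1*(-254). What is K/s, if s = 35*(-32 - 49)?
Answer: 254/2835 ≈ 0.089594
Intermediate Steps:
K = -254
s = -2835 (s = 35*(-81) = -2835)
K/s = -254/(-2835) = -254*(-1/2835) = 254/2835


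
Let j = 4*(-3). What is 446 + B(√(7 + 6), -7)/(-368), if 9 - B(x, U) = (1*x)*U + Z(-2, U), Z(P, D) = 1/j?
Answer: 1969427/4416 - 7*√13/368 ≈ 445.91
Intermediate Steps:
j = -12
Z(P, D) = -1/12 (Z(P, D) = 1/(-12) = -1/12)
B(x, U) = 109/12 - U*x (B(x, U) = 9 - ((1*x)*U - 1/12) = 9 - (x*U - 1/12) = 9 - (U*x - 1/12) = 9 - (-1/12 + U*x) = 9 + (1/12 - U*x) = 109/12 - U*x)
446 + B(√(7 + 6), -7)/(-368) = 446 + (109/12 - 1*(-7)*√(7 + 6))/(-368) = 446 + (109/12 - 1*(-7)*√13)*(-1/368) = 446 + (109/12 + 7*√13)*(-1/368) = 446 + (-109/4416 - 7*√13/368) = 1969427/4416 - 7*√13/368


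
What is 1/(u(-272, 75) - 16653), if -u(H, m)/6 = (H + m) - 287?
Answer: -1/13749 ≈ -7.2733e-5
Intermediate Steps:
u(H, m) = 1722 - 6*H - 6*m (u(H, m) = -6*((H + m) - 287) = -6*(-287 + H + m) = 1722 - 6*H - 6*m)
1/(u(-272, 75) - 16653) = 1/((1722 - 6*(-272) - 6*75) - 16653) = 1/((1722 + 1632 - 450) - 16653) = 1/(2904 - 16653) = 1/(-13749) = -1/13749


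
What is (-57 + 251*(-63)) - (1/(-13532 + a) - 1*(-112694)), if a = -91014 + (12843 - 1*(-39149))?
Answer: -6756552455/52554 ≈ -1.2856e+5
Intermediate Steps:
a = -39022 (a = -91014 + (12843 + 39149) = -91014 + 51992 = -39022)
(-57 + 251*(-63)) - (1/(-13532 + a) - 1*(-112694)) = (-57 + 251*(-63)) - (1/(-13532 - 39022) - 1*(-112694)) = (-57 - 15813) - (1/(-52554) + 112694) = -15870 - (-1/52554 + 112694) = -15870 - 1*5922520475/52554 = -15870 - 5922520475/52554 = -6756552455/52554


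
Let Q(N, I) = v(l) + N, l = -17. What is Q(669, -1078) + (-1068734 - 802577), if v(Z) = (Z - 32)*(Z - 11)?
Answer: -1869270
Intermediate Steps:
v(Z) = (-32 + Z)*(-11 + Z)
Q(N, I) = 1372 + N (Q(N, I) = (352 + (-17)² - 43*(-17)) + N = (352 + 289 + 731) + N = 1372 + N)
Q(669, -1078) + (-1068734 - 802577) = (1372 + 669) + (-1068734 - 802577) = 2041 - 1871311 = -1869270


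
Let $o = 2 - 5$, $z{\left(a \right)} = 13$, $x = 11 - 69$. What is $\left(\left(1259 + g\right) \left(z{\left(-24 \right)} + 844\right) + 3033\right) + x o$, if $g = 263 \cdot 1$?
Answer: $1307561$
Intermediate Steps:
$x = -58$
$o = -3$
$g = 263$
$\left(\left(1259 + g\right) \left(z{\left(-24 \right)} + 844\right) + 3033\right) + x o = \left(\left(1259 + 263\right) \left(13 + 844\right) + 3033\right) - -174 = \left(1522 \cdot 857 + 3033\right) + 174 = \left(1304354 + 3033\right) + 174 = 1307387 + 174 = 1307561$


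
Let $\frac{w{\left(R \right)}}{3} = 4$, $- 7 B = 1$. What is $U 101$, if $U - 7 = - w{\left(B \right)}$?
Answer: $-505$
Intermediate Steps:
$B = - \frac{1}{7}$ ($B = \left(- \frac{1}{7}\right) 1 = - \frac{1}{7} \approx -0.14286$)
$w{\left(R \right)} = 12$ ($w{\left(R \right)} = 3 \cdot 4 = 12$)
$U = -5$ ($U = 7 - 12 = -5$)
$U 101 = \left(-5\right) 101 = -505$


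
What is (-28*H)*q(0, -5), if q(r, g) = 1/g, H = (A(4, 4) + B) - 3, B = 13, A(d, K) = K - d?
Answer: 56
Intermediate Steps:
H = 10 (H = ((4 - 1*4) + 13) - 3 = ((4 - 4) + 13) - 3 = (0 + 13) - 3 = 13 - 3 = 10)
(-28*H)*q(0, -5) = -28*10/(-5) = -280*(-1/5) = 56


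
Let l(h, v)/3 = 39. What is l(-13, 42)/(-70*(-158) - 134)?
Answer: 13/1214 ≈ 0.010708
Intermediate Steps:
l(h, v) = 117 (l(h, v) = 3*39 = 117)
l(-13, 42)/(-70*(-158) - 134) = 117/(-70*(-158) - 134) = 117/(11060 - 134) = 117/10926 = 117*(1/10926) = 13/1214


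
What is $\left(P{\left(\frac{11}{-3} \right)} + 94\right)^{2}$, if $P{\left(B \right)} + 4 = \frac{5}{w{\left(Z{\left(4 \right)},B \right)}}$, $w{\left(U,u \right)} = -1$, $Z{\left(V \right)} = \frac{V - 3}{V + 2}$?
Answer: $7225$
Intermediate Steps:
$Z{\left(V \right)} = \frac{-3 + V}{2 + V}$
$P{\left(B \right)} = -9$ ($P{\left(B \right)} = -4 + \frac{5}{-1} = -4 + 5 \left(-1\right) = -4 - 5 = -9$)
$\left(P{\left(\frac{11}{-3} \right)} + 94\right)^{2} = \left(-9 + 94\right)^{2} = 85^{2} = 7225$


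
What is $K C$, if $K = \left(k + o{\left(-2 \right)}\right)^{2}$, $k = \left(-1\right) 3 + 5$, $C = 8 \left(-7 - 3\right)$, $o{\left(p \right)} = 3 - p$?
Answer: $-3920$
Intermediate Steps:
$C = -80$ ($C = 8 \left(-10\right) = -80$)
$k = 2$ ($k = -3 + 5 = 2$)
$K = 49$ ($K = \left(2 + \left(3 - -2\right)\right)^{2} = \left(2 + \left(3 + 2\right)\right)^{2} = \left(2 + 5\right)^{2} = 7^{2} = 49$)
$K C = 49 \left(-80\right) = -3920$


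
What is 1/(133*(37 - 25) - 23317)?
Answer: -1/21721 ≈ -4.6038e-5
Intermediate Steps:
1/(133*(37 - 25) - 23317) = 1/(133*12 - 23317) = 1/(1596 - 23317) = 1/(-21721) = -1/21721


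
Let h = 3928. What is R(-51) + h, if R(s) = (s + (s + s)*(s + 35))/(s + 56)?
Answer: 21221/5 ≈ 4244.2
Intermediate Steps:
R(s) = (s + 2*s*(35 + s))/(56 + s) (R(s) = (s + (2*s)*(35 + s))/(56 + s) = (s + 2*s*(35 + s))/(56 + s))
R(-51) + h = -51*(71 + 2*(-51))/(56 - 51) + 3928 = -51*(71 - 102)/5 + 3928 = -51*1/5*(-31) + 3928 = 1581/5 + 3928 = 21221/5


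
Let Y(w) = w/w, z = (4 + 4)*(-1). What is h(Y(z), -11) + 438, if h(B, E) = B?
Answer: 439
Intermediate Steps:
z = -8 (z = 8*(-1) = -8)
Y(w) = 1
h(Y(z), -11) + 438 = 1 + 438 = 439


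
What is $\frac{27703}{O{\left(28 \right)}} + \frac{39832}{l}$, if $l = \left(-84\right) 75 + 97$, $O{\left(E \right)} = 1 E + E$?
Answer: $\frac{169611117}{347368} \approx 488.27$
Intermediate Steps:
$O{\left(E \right)} = 2 E$ ($O{\left(E \right)} = E + E = 2 E$)
$l = -6203$ ($l = -6300 + 97 = -6203$)
$\frac{27703}{O{\left(28 \right)}} + \frac{39832}{l} = \frac{27703}{2 \cdot 28} + \frac{39832}{-6203} = \frac{27703}{56} + 39832 \left(- \frac{1}{6203}\right) = 27703 \cdot \frac{1}{56} - \frac{39832}{6203} = \frac{27703}{56} - \frac{39832}{6203} = \frac{169611117}{347368}$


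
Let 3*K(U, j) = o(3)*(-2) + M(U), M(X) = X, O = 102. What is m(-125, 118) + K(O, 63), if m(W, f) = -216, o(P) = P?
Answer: -184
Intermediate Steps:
K(U, j) = -2 + U/3 (K(U, j) = (3*(-2) + U)/3 = (-6 + U)/3 = -2 + U/3)
m(-125, 118) + K(O, 63) = -216 + (-2 + (⅓)*102) = -216 + (-2 + 34) = -216 + 32 = -184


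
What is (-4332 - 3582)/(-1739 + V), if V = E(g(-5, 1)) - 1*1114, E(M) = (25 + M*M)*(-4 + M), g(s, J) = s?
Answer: 2638/1101 ≈ 2.3960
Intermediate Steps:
E(M) = (-4 + M)*(25 + M²) (E(M) = (25 + M²)*(-4 + M) = (-4 + M)*(25 + M²))
V = -1564 (V = (-100 + (-5)³ - 4*(-5)² + 25*(-5)) - 1*1114 = (-100 - 125 - 4*25 - 125) - 1114 = (-100 - 125 - 100 - 125) - 1114 = -450 - 1114 = -1564)
(-4332 - 3582)/(-1739 + V) = (-4332 - 3582)/(-1739 - 1564) = -7914/(-3303) = -7914*(-1/3303) = 2638/1101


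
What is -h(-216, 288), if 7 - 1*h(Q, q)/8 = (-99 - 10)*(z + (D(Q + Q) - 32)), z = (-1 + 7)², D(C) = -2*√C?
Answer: -3544 + 20928*I*√3 ≈ -3544.0 + 36248.0*I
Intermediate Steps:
z = 36 (z = 6² = 36)
h(Q, q) = 3544 - 1744*√2*√Q (h(Q, q) = 56 - 8*(-99 - 10)*(36 + (-2*√(Q + Q) - 32)) = 56 - (-872)*(36 + (-2*√2*√Q - 32)) = 56 - (-872)*(36 + (-32 - 2*√2*√Q)) = 56 - (-872)*(4 - 2*√2*√Q) = 56 - 8*(-436 + 218*√2*√Q) = 56 + (3488 - 1744*√2*√Q) = 3544 - 1744*√2*√Q)
-h(-216, 288) = -(3544 - 1744*√2*√(-216)) = -(3544 - 1744*√2*6*I*√6) = -(3544 - 20928*I*√3) = -3544 + 20928*I*√3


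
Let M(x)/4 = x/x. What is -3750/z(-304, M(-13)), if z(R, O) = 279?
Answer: -1250/93 ≈ -13.441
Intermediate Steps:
M(x) = 4 (M(x) = 4*(x/x) = 4*1 = 4)
-3750/z(-304, M(-13)) = -3750/279 = -3750*1/279 = -1250/93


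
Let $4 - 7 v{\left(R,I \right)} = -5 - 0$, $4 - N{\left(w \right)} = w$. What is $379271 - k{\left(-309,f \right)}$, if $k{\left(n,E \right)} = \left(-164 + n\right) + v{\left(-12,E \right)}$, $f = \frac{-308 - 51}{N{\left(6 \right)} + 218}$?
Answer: $\frac{2658199}{7} \approx 3.7974 \cdot 10^{5}$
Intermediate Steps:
$N{\left(w \right)} = 4 - w$
$f = - \frac{359}{216}$ ($f = \frac{-308 - 51}{\left(4 - 6\right) + 218} = - \frac{359}{\left(4 - 6\right) + 218} = - \frac{359}{-2 + 218} = - \frac{359}{216} \approx -1.662$)
$v{\left(R,I \right)} = \frac{9}{7}$ ($v{\left(R,I \right)} = \frac{4}{7} - \frac{-5 - 0}{7} = \frac{4}{7} - \frac{-5 + 0}{7} = \frac{4}{7} - - \frac{5}{7} = \frac{4}{7} + \frac{5}{7} = \frac{9}{7}$)
$k{\left(n,E \right)} = - \frac{1139}{7} + n$ ($k{\left(n,E \right)} = \left(-164 + n\right) + \frac{9}{7} = - \frac{1139}{7} + n$)
$379271 - k{\left(-309,f \right)} = 379271 - \left(- \frac{1139}{7} - 309\right) = 379271 - - \frac{3302}{7} = 379271 + \frac{3302}{7} = \frac{2658199}{7}$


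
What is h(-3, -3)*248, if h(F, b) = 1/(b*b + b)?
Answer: 124/3 ≈ 41.333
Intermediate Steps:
h(F, b) = 1/(b + b**2) (h(F, b) = 1/(b**2 + b) = 1/(b + b**2))
h(-3, -3)*248 = (1/((-3)*(1 - 3)))*248 = -1/3/(-2)*248 = -1/3*(-1/2)*248 = (1/6)*248 = 124/3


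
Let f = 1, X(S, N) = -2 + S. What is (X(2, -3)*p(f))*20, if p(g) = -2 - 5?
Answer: 0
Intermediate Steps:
p(g) = -7
(X(2, -3)*p(f))*20 = ((-2 + 2)*(-7))*20 = (0*(-7))*20 = 0*20 = 0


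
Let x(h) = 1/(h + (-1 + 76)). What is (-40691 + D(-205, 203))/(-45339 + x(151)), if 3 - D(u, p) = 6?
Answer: 9196844/10246613 ≈ 0.89755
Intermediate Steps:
D(u, p) = -3 (D(u, p) = 3 - 1*6 = 3 - 6 = -3)
x(h) = 1/(75 + h) (x(h) = 1/(h + 75) = 1/(75 + h))
(-40691 + D(-205, 203))/(-45339 + x(151)) = (-40691 - 3)/(-45339 + 1/(75 + 151)) = -40694/(-45339 + 1/226) = -40694/(-10246613/226) = -40694*(-226/10246613) = 9196844/10246613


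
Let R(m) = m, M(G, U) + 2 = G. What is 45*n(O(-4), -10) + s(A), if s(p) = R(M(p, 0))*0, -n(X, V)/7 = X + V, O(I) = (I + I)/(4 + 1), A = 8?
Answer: 3654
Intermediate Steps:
M(G, U) = -2 + G
O(I) = 2*I/5 (O(I) = (2*I)/5 = (2*I)*(⅕) = 2*I/5)
n(X, V) = -7*V - 7*X (n(X, V) = -7*(X + V) = -7*(V + X) = -7*V - 7*X)
s(p) = 0 (s(p) = (-2 + p)*0 = 0)
45*n(O(-4), -10) + s(A) = 45*(-7*(-10) - 14*(-4)/5) + 0 = 45*(70 - 7*(-8/5)) + 0 = 45*(70 + 56/5) + 0 = 45*(406/5) + 0 = 3654 + 0 = 3654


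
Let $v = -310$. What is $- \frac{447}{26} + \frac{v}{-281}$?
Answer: $- \frac{117547}{7306} \approx -16.089$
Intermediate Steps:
$- \frac{447}{26} + \frac{v}{-281} = - \frac{447}{26} - \frac{310}{-281} = \left(-447\right) \frac{1}{26} - - \frac{310}{281} = - \frac{447}{26} + \frac{310}{281} = - \frac{117547}{7306}$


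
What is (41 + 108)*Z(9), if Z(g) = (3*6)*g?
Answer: 24138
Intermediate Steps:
Z(g) = 18*g
(41 + 108)*Z(9) = (41 + 108)*(18*9) = 149*162 = 24138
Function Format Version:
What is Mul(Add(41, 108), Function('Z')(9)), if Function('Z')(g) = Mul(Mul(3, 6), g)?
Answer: 24138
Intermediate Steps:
Function('Z')(g) = Mul(18, g)
Mul(Add(41, 108), Function('Z')(9)) = Mul(Add(41, 108), Mul(18, 9)) = Mul(149, 162) = 24138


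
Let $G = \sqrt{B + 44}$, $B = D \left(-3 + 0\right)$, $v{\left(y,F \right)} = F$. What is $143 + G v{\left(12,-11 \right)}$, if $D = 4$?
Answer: $143 - 44 \sqrt{2} \approx 80.775$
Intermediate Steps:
$B = -12$ ($B = 4 \left(-3 + 0\right) = 4 \left(-3\right) = -12$)
$G = 4 \sqrt{2}$ ($G = \sqrt{-12 + 44} = \sqrt{32} = 4 \sqrt{2} \approx 5.6569$)
$143 + G v{\left(12,-11 \right)} = 143 + 4 \sqrt{2} \left(-11\right) = 143 - 44 \sqrt{2}$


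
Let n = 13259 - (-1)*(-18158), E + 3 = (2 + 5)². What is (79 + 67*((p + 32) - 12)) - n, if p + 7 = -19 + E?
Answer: 7658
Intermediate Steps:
E = 46 (E = -3 + (2 + 5)² = -3 + 7² = -3 + 49 = 46)
n = -4899 (n = 13259 - 1*18158 = 13259 - 18158 = -4899)
p = 20 (p = -7 + (-19 + 46) = -7 + 27 = 20)
(79 + 67*((p + 32) - 12)) - n = (79 + 67*((20 + 32) - 12)) - 1*(-4899) = (79 + 67*(52 - 12)) + 4899 = (79 + 67*40) + 4899 = (79 + 2680) + 4899 = 2759 + 4899 = 7658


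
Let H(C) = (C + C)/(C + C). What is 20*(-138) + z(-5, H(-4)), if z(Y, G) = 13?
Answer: -2747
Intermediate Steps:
H(C) = 1 (H(C) = (2*C)/((2*C)) = (2*C)*(1/(2*C)) = 1)
20*(-138) + z(-5, H(-4)) = 20*(-138) + 13 = -2760 + 13 = -2747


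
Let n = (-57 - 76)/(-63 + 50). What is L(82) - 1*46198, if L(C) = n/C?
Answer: -49246935/1066 ≈ -46198.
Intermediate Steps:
n = 133/13 (n = -133/(-13) = -133*(-1/13) = 133/13 ≈ 10.231)
L(C) = 133/(13*C)
L(82) - 1*46198 = (133/13)/82 - 1*46198 = (133/13)*(1/82) - 46198 = 133/1066 - 46198 = -49246935/1066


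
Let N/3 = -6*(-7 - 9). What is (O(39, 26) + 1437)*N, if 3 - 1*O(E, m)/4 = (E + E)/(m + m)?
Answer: 415584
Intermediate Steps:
N = 288 (N = 3*(-6*(-7 - 9)) = 3*(-6*(-16)) = 3*96 = 288)
O(E, m) = 12 - 4*E/m (O(E, m) = 12 - 4*(E + E)/(m + m) = 12 - 4*2*E/(2*m) = 12 - 4*2*E*1/(2*m) = 12 - 4*E/m)
(O(39, 26) + 1437)*N = ((12 - 4*39/26) + 1437)*288 = ((12 - 4*39*1/26) + 1437)*288 = ((12 - 6) + 1437)*288 = (6 + 1437)*288 = 1443*288 = 415584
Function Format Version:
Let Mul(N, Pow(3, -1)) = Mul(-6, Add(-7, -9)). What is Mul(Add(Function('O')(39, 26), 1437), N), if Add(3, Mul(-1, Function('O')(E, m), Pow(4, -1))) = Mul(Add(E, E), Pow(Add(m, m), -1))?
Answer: 415584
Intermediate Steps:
N = 288 (N = Mul(3, Mul(-6, Add(-7, -9))) = Mul(3, Mul(-6, -16)) = Mul(3, 96) = 288)
Function('O')(E, m) = Add(12, Mul(-4, E, Pow(m, -1))) (Function('O')(E, m) = Add(12, Mul(-4, Mul(Add(E, E), Pow(Add(m, m), -1)))) = Add(12, Mul(-4, Mul(Mul(2, E), Pow(Mul(2, m), -1)))) = Add(12, Mul(-4, Mul(Mul(2, E), Mul(Rational(1, 2), Pow(m, -1))))) = Add(12, Mul(-4, Mul(E, Pow(m, -1)))) = Add(12, Mul(-4, E, Pow(m, -1))))
Mul(Add(Function('O')(39, 26), 1437), N) = Mul(Add(Add(12, Mul(-4, 39, Pow(26, -1))), 1437), 288) = Mul(Add(Add(12, Mul(-4, 39, Rational(1, 26))), 1437), 288) = Mul(Add(Add(12, -6), 1437), 288) = Mul(Add(6, 1437), 288) = Mul(1443, 288) = 415584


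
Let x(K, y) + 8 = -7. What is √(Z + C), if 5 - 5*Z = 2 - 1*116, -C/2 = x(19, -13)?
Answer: √1345/5 ≈ 7.3348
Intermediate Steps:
x(K, y) = -15 (x(K, y) = -8 - 7 = -15)
C = 30 (C = -2*(-15) = 30)
Z = 119/5 (Z = 1 - (2 - 1*116)/5 = 1 - (2 - 116)/5 = 1 - ⅕*(-114) = 1 + 114/5 = 119/5 ≈ 23.800)
√(Z + C) = √(119/5 + 30) = √(269/5) = √1345/5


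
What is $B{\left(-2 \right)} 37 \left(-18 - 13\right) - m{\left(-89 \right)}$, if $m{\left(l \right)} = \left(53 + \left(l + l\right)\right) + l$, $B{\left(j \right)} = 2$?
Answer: $-2080$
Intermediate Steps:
$m{\left(l \right)} = 53 + 3 l$ ($m{\left(l \right)} = \left(53 + 2 l\right) + l = 53 + 3 l$)
$B{\left(-2 \right)} 37 \left(-18 - 13\right) - m{\left(-89 \right)} = 2 \cdot 37 \left(-18 - 13\right) - \left(53 + 3 \left(-89\right)\right) = 74 \left(-31\right) - \left(53 - 267\right) = -2294 - -214 = -2294 + 214 = -2080$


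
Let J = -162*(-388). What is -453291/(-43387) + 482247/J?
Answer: 1830196655/101004936 ≈ 18.120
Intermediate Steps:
J = 62856
-453291/(-43387) + 482247/J = -453291/(-43387) + 482247/62856 = -453291*(-1/43387) + 482247*(1/62856) = 453291/43387 + 17861/2328 = 1830196655/101004936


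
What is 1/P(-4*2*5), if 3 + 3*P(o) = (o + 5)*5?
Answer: -3/178 ≈ -0.016854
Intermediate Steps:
P(o) = 22/3 + 5*o/3 (P(o) = -1 + ((o + 5)*5)/3 = -1 + ((5 + o)*5)/3 = -1 + (25 + 5*o)/3 = -1 + (25/3 + 5*o/3) = 22/3 + 5*o/3)
1/P(-4*2*5) = 1/(22/3 + 5*(-4*2*5)/3) = 1/(22/3 + 5*(-8*5)/3) = 1/(22/3 + (5/3)*(-40)) = 1/(22/3 - 200/3) = 1/(-178/3) = -3/178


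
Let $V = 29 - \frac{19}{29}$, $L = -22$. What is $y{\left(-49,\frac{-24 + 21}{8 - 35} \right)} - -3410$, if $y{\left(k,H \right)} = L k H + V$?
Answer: $\frac{928670}{261} \approx 3558.1$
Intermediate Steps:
$V = \frac{822}{29}$ ($V = 29 - \frac{19}{29} = \frac{822}{29} \approx 28.345$)
$y{\left(k,H \right)} = \frac{822}{29} - 22 H k$ ($y{\left(k,H \right)} = - 22 k H + \frac{822}{29} = - 22 H k + \frac{822}{29} = \frac{822}{29} - 22 H k$)
$y{\left(-49,\frac{-24 + 21}{8 - 35} \right)} - -3410 = \left(\frac{822}{29} - 22 \frac{-24 + 21}{8 - 35} \left(-49\right)\right) - -3410 = \left(\frac{822}{29} - 22 \left(- \frac{3}{-27}\right) \left(-49\right)\right) + 3410 = \left(\frac{822}{29} - 22 \left(\left(-3\right) \left(- \frac{1}{27}\right)\right) \left(-49\right)\right) + 3410 = \left(\frac{822}{29} - \frac{22}{9} \left(-49\right)\right) + 3410 = \left(\frac{822}{29} + \frac{1078}{9}\right) + 3410 = \frac{38660}{261} + 3410 = \frac{928670}{261}$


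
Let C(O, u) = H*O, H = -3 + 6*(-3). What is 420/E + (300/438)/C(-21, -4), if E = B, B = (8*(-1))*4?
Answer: -3379865/257544 ≈ -13.123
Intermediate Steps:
B = -32 (B = -8*4 = -32)
H = -21 (H = -3 - 18 = -21)
E = -32
C(O, u) = -21*O
420/E + (300/438)/C(-21, -4) = 420/(-32) + (300/438)/((-21*(-21))) = 420*(-1/32) + (300*(1/438))/441 = -105/8 + (50/73)*(1/441) = -105/8 + 50/32193 = -3379865/257544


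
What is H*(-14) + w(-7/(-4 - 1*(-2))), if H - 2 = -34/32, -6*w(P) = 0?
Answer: -105/8 ≈ -13.125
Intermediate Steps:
w(P) = 0 (w(P) = -1/6*0 = 0)
H = 15/16 (H = 2 - 34/32 = 2 - 34*1/32 = 2 - 17/16 = 15/16 ≈ 0.93750)
H*(-14) + w(-7/(-4 - 1*(-2))) = (15/16)*(-14) + 0 = -105/8 + 0 = -105/8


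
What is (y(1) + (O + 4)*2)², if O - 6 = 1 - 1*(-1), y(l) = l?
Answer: 625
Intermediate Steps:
O = 8 (O = 6 + (1 - 1*(-1)) = 6 + (1 + 1) = 6 + 2 = 8)
(y(1) + (O + 4)*2)² = (1 + (8 + 4)*2)² = (1 + 12*2)² = (1 + 24)² = 25² = 625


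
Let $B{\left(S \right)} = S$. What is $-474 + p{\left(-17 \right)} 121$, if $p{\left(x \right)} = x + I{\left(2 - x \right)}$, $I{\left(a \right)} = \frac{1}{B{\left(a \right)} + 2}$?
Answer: $- \frac{53030}{21} \approx -2525.2$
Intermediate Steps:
$I{\left(a \right)} = \frac{1}{2 + a}$ ($I{\left(a \right)} = \frac{1}{a + 2} = \frac{1}{2 + a}$)
$p{\left(x \right)} = x + \frac{1}{4 - x}$ ($p{\left(x \right)} = x + \frac{1}{2 - \left(-2 + x\right)} = x + \frac{1}{4 - x}$)
$-474 + p{\left(-17 \right)} 121 = -474 + \frac{-1 - 17 \left(-4 - 17\right)}{-4 - 17} \cdot 121 = -474 + \frac{-1 - -357}{-21} \cdot 121 = -474 + - \frac{-1 + 357}{21} \cdot 121 = -474 + \left(- \frac{1}{21}\right) 356 \cdot 121 = -474 - \frac{43076}{21} = - \frac{53030}{21}$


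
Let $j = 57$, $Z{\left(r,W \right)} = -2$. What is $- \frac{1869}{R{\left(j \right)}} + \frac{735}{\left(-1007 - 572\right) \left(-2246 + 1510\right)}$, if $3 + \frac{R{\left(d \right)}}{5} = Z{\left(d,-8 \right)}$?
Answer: $\frac{2172065511}{29053600} \approx 74.761$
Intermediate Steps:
$R{\left(d \right)} = -25$ ($R{\left(d \right)} = -15 + 5 \left(-2\right) = -15 - 10 = -25$)
$- \frac{1869}{R{\left(j \right)}} + \frac{735}{\left(-1007 - 572\right) \left(-2246 + 1510\right)} = - \frac{1869}{-25} + \frac{735}{\left(-1007 - 572\right) \left(-2246 + 1510\right)} = \left(-1869\right) \left(- \frac{1}{25}\right) + \frac{735}{\left(-1579\right) \left(-736\right)} = \frac{1869}{25} + \frac{735}{1162144} = \frac{2172065511}{29053600}$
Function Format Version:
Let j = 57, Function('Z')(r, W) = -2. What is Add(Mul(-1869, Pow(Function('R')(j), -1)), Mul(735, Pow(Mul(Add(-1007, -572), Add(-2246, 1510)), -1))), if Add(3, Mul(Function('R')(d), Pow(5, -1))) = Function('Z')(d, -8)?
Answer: Rational(2172065511, 29053600) ≈ 74.761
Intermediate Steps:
Function('R')(d) = -25 (Function('R')(d) = Add(-15, Mul(5, -2)) = Add(-15, -10) = -25)
Add(Mul(-1869, Pow(Function('R')(j), -1)), Mul(735, Pow(Mul(Add(-1007, -572), Add(-2246, 1510)), -1))) = Add(Mul(-1869, Pow(-25, -1)), Mul(735, Pow(Mul(Add(-1007, -572), Add(-2246, 1510)), -1))) = Add(Mul(-1869, Rational(-1, 25)), Mul(735, Pow(Mul(-1579, -736), -1))) = Add(Rational(1869, 25), Mul(735, Pow(1162144, -1))) = Add(Rational(1869, 25), Mul(735, Rational(1, 1162144))) = Add(Rational(1869, 25), Rational(735, 1162144)) = Rational(2172065511, 29053600)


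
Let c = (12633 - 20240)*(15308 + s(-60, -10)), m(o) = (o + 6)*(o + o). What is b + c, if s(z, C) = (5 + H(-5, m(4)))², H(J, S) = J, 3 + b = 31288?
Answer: -116416671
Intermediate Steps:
b = 31285 (b = -3 + 31288 = 31285)
m(o) = 2*o*(6 + o) (m(o) = (6 + o)*(2*o) = 2*o*(6 + o))
s(z, C) = 0 (s(z, C) = (5 - 5)² = 0² = 0)
c = -116447956 (c = (12633 - 20240)*(15308 + 0) = -7607*15308 = -116447956)
b + c = 31285 - 116447956 = -116416671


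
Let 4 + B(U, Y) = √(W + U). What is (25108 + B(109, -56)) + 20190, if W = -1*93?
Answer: 45298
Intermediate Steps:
W = -93
B(U, Y) = -4 + √(-93 + U)
(25108 + B(109, -56)) + 20190 = (25108 + (-4 + √(-93 + 109))) + 20190 = (25108 + (-4 + √16)) + 20190 = (25108 + (-4 + 4)) + 20190 = (25108 + 0) + 20190 = 25108 + 20190 = 45298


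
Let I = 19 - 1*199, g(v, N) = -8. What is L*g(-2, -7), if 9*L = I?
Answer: 160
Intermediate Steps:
I = -180 (I = 19 - 199 = -180)
L = -20 (L = (⅑)*(-180) = -20)
L*g(-2, -7) = -20*(-8) = 160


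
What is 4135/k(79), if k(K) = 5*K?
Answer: 827/79 ≈ 10.468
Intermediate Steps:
4135/k(79) = 4135/((5*79)) = 4135/395 = 4135*(1/395) = 827/79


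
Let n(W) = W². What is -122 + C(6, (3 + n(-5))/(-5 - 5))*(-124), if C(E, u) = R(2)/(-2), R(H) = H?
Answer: 2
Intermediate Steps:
C(E, u) = -1 (C(E, u) = 2/(-2) = 2*(-½) = -1)
-122 + C(6, (3 + n(-5))/(-5 - 5))*(-124) = -122 - 1*(-124) = -122 + 124 = 2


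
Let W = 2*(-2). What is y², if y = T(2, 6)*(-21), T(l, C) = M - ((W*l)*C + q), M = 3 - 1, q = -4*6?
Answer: 2414916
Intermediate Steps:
q = -24
W = -4
M = 2
T(l, C) = 26 + 4*C*l (T(l, C) = 2 - ((-4*l)*C - 24) = 2 - (-4*C*l - 24) = 2 - (-24 - 4*C*l) = 2 + (24 + 4*C*l) = 26 + 4*C*l)
y = -1554 (y = (26 + 4*6*2)*(-21) = (26 + 48)*(-21) = 74*(-21) = -1554)
y² = (-1554)² = 2414916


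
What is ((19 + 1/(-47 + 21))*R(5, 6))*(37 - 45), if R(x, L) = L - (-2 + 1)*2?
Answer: -15776/13 ≈ -1213.5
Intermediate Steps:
R(x, L) = 2 + L (R(x, L) = L - (-1)*2 = L - 1*(-2) = L + 2 = 2 + L)
((19 + 1/(-47 + 21))*R(5, 6))*(37 - 45) = ((19 + 1/(-47 + 21))*(2 + 6))*(37 - 45) = ((19 + 1/(-26))*8)*(-8) = ((19 - 1/26)*8)*(-8) = ((493/26)*8)*(-8) = (1972/13)*(-8) = -15776/13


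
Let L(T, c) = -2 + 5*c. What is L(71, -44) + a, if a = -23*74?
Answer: -1924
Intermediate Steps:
a = -1702
L(71, -44) + a = (-2 + 5*(-44)) - 1702 = (-2 - 220) - 1702 = -222 - 1702 = -1924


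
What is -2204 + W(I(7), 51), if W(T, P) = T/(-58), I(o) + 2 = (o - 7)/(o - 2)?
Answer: -63915/29 ≈ -2204.0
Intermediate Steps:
I(o) = -2 + (-7 + o)/(-2 + o) (I(o) = -2 + (o - 7)/(o - 2) = -2 + (-7 + o)/(-2 + o))
W(T, P) = -T/58 (W(T, P) = T*(-1/58) = -T/58)
-2204 + W(I(7), 51) = -2204 - (-3 - 1*7)/(58*(-2 + 7)) = -2204 - (-3 - 7)/(58*5) = -2204 - (-10)/290 = -2204 - 1/58*(-2) = -2204 + 1/29 = -63915/29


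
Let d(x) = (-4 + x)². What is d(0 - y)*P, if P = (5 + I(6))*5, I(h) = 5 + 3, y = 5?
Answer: 5265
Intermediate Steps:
I(h) = 8
P = 65 (P = (5 + 8)*5 = 13*5 = 65)
d(0 - y)*P = (-4 + (0 - 1*5))²*65 = (-4 + (0 - 5))²*65 = (-4 - 5)²*65 = (-9)²*65 = 81*65 = 5265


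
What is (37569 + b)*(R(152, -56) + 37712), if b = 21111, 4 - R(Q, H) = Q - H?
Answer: 2200969440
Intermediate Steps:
R(Q, H) = 4 + H - Q (R(Q, H) = 4 - (Q - H) = 4 + (H - Q) = 4 + H - Q)
(37569 + b)*(R(152, -56) + 37712) = (37569 + 21111)*((4 - 56 - 1*152) + 37712) = 58680*((4 - 56 - 152) + 37712) = 58680*(-204 + 37712) = 58680*37508 = 2200969440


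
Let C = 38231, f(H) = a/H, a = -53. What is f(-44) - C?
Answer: -1682111/44 ≈ -38230.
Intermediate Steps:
f(H) = -53/H
f(-44) - C = -53/(-44) - 1*38231 = -53*(-1/44) - 38231 = 53/44 - 38231 = -1682111/44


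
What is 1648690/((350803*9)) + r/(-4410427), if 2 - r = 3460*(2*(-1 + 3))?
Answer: 7315116597856/13924719205929 ≈ 0.52533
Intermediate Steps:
r = -13838 (r = 2 - 3460*2*(-1 + 3) = 2 - 3460*2*2 = 2 - 3460*4 = 2 - 1*13840 = 2 - 13840 = -13838)
1648690/((350803*9)) + r/(-4410427) = 1648690/((350803*9)) - 13838/(-4410427) = 1648690/3157227 - 13838*(-1/4410427) = 1648690*(1/3157227) + 13838/4410427 = 1648690/3157227 + 13838/4410427 = 7315116597856/13924719205929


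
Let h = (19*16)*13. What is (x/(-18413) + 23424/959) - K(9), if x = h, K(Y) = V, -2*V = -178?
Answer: -1144051819/17658067 ≈ -64.789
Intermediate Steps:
V = 89 (V = -½*(-178) = 89)
K(Y) = 89
h = 3952 (h = 304*13 = 3952)
x = 3952
(x/(-18413) + 23424/959) - K(9) = (3952/(-18413) + 23424/959) - 1*89 = (3952*(-1/18413) + 23424*(1/959)) - 89 = (-3952/18413 + 23424/959) - 89 = 427516144/17658067 - 89 = -1144051819/17658067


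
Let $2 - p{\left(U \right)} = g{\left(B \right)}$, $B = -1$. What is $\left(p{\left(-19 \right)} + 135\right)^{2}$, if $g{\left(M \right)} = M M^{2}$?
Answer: $19044$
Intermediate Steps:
$g{\left(M \right)} = M^{3}$
$p{\left(U \right)} = 3$ ($p{\left(U \right)} = 2 - \left(-1\right)^{3} = 2 - -1 = 2 + 1 = 3$)
$\left(p{\left(-19 \right)} + 135\right)^{2} = \left(3 + 135\right)^{2} = 138^{2} = 19044$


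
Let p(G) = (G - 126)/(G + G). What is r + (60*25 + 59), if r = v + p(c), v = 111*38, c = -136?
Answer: 785803/136 ≈ 5778.0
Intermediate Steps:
v = 4218
p(G) = (-126 + G)/(2*G) (p(G) = (-126 + G)/((2*G)) = (-126 + G)*(1/(2*G)) = (-126 + G)/(2*G))
r = 573779/136 (r = 4218 + (½)*(-126 - 136)/(-136) = 4218 + (½)*(-1/136)*(-262) = 4218 + 131/136 = 573779/136 ≈ 4219.0)
r + (60*25 + 59) = 573779/136 + (60*25 + 59) = 573779/136 + (1500 + 59) = 573779/136 + 1559 = 785803/136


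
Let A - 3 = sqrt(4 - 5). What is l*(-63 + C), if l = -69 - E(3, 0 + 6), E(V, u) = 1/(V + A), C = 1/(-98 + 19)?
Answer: 12738702/2923 - 4978*I/2923 ≈ 4358.1 - 1.703*I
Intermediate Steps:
C = -1/79 (C = 1/(-79) = -1/79 ≈ -0.012658)
A = 3 + I (A = 3 + sqrt(4 - 5) = 3 + sqrt(-1) = 3 + I ≈ 3.0 + 1.0*I)
E(V, u) = 1/(3 + I + V) (E(V, u) = 1/(V + (3 + I)) = 1/(3 + I + V))
l = -69 - (6 - I)/37 (l = -69 - 1/(3 + I + 3) = -69 - 1/(6 + I) = -69 - (6 - I)/37 ≈ -69.162 + 0.027027*I)
l*(-63 + C) = (-2559/37 + I/37)*(-63 - 1/79) = (-2559/37 + I/37)*(-4978/79) = 12738702/2923 - 4978*I/2923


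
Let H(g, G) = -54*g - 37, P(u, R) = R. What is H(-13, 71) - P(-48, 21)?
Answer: 644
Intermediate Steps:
H(g, G) = -37 - 54*g
H(-13, 71) - P(-48, 21) = (-37 - 54*(-13)) - 1*21 = (-37 + 702) - 21 = 665 - 21 = 644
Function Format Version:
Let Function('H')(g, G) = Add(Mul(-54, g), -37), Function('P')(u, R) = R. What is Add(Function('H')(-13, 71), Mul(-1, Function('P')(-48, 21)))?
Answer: 644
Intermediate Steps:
Function('H')(g, G) = Add(-37, Mul(-54, g))
Add(Function('H')(-13, 71), Mul(-1, Function('P')(-48, 21))) = Add(Add(-37, Mul(-54, -13)), Mul(-1, 21)) = Add(Add(-37, 702), -21) = Add(665, -21) = 644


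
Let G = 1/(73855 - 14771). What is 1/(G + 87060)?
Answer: 59084/5143853041 ≈ 1.1486e-5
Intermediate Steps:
G = 1/59084 ≈ 1.6925e-5
1/(G + 87060) = 1/(1/59084 + 87060) = 1/(5143853041/59084) = 59084/5143853041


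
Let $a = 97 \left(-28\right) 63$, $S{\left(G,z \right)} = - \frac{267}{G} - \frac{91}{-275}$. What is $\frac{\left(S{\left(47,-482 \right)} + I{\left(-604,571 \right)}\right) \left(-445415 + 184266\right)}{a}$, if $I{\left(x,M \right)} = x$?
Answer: $- \frac{73456065334}{78984675} \approx -930.0$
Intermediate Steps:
$S{\left(G,z \right)} = \frac{91}{275} - \frac{267}{G}$ ($S{\left(G,z \right)} = - \frac{267}{G} - - \frac{91}{275} = - \frac{267}{G} + \frac{91}{275} = \frac{91}{275} - \frac{267}{G}$)
$a = -171108$ ($a = \left(-2716\right) 63 = -171108$)
$\frac{\left(S{\left(47,-482 \right)} + I{\left(-604,571 \right)}\right) \left(-445415 + 184266\right)}{a} = \frac{\left(\left(\frac{91}{275} - \frac{267}{47}\right) - 604\right) \left(-445415 + 184266\right)}{-171108} = \left(\left(\frac{91}{275} - \frac{267}{47}\right) - 604\right) \left(-261149\right) \left(- \frac{1}{171108}\right) = \left(- \frac{69148}{12925} - 604\right) \left(-261149\right) \left(- \frac{1}{171108}\right) = \left(- \frac{7875848}{12925}\right) \left(-261149\right) \left(- \frac{1}{171108}\right) = \frac{2056769829352}{12925} \left(- \frac{1}{171108}\right) = - \frac{73456065334}{78984675}$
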